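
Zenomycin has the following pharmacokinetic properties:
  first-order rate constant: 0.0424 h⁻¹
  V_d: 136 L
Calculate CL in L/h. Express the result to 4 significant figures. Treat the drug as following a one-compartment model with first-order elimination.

CL = k × Vd = 0.0424 × 136 = 5.766 L/h

5.766 L/h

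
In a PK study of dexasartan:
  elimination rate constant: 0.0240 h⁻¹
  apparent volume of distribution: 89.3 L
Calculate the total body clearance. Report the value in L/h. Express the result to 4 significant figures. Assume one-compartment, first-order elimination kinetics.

CL = k × Vd = 0.0240 × 89.3 = 2.143 L/h

2.143 L/h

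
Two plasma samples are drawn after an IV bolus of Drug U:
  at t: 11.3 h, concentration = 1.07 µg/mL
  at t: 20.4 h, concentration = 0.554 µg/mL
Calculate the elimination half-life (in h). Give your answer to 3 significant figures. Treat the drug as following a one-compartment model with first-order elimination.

9.58 h

k = ln(C₁/C₂) / (t₂ − t₁) = ln(1.07/0.554) / (20.4 − 11.3)
  = 0.6582 / 9.100 = 0.07233 h⁻¹
t½ = ln2 / k = 0.693147 / 0.07233 = 9.583 h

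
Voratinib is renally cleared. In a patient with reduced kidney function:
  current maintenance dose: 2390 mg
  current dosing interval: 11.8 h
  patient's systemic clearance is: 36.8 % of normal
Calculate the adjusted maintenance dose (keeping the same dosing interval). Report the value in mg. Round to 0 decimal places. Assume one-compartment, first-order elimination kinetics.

880 mg

To keep the same average steady-state level, dosing rate must scale with clearance.
CL ratio = 36.8 / 100 = 0.3680
New dose (same interval) = 2390 × 0.3680 = 879.5 mg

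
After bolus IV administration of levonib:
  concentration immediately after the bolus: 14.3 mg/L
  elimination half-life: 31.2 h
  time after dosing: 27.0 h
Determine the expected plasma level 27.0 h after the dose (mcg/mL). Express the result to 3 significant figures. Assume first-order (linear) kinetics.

7.85 mcg/mL

k = ln2 / t½ = 0.693147 / 31.2 = 0.02222 h⁻¹
C = C₀ · e^(−k·t) = 14.30 × e^(−0.02222 × 27.0)
  = 14.30 × 0.5488 = 7.848 mg/L
(7.848 mg/L = 7.848 mcg/mL)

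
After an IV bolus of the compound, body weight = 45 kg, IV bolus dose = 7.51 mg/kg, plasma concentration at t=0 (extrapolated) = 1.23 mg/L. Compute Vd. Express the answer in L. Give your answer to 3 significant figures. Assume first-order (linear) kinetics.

275 L

Dose = 7.51 × 45 = 338.0 mg
Vd = Dose / C₀ = 338.0 / 1.23 = 274.8 L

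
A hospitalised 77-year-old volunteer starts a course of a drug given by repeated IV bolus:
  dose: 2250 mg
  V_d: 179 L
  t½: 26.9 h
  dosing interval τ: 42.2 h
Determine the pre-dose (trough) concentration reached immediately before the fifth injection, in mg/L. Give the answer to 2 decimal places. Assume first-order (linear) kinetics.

C₀ per dose = Dose / Vd = 2250 / 179 = 12.57 mg/L
k = ln2 / t½ = 0.693147 / 26.9 = 0.02577 h⁻¹
Fraction remaining after one interval: r = e^(−kτ) = e^(−0.02577 × 42.2) = 0.3371
Before dose 5, 4 doses have been given (aged 1τ, 2τ, 3τ, 4τ).
C_trough = C₀ × (r + r² + … + r^4) = C₀ × r(1−r^4)/(1−r)
        = 12.57 × 0.3371 × (1 − 0.01291) / (1 − 0.3371) = 6.310 mg/L

6.31 mg/L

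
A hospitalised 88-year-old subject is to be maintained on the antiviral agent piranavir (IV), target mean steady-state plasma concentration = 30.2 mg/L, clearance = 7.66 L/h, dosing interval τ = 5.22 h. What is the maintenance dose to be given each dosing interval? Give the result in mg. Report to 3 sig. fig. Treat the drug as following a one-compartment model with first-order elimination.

At steady state, Dose/τ = Css × CL.
Dose = Css × CL × τ = 30.2 × 7.660 × 5.22 = 1208 mg

1210 mg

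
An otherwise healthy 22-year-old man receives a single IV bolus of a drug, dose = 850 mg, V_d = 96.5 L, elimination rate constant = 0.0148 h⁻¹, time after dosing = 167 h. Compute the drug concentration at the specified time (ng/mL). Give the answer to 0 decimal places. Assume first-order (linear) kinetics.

C₀ = Dose / Vd = 850.0 / 96.5 = 8.808 mg/L
C = C₀ · e^(−k·t) = 8.808 × e^(−0.01480 × 167)
  = 8.808 × 0.08445 = 0.7438 mg/L
Convert: 0.7438 mg/L × 1000 = 743.8 ng/mL

744 ng/mL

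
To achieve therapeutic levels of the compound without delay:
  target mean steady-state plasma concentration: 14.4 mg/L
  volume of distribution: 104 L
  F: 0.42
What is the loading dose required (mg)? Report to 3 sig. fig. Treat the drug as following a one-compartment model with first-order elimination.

LD = Css × Vd / F = 14.4 × 104 / 0.42 = 3566 mg

3570 mg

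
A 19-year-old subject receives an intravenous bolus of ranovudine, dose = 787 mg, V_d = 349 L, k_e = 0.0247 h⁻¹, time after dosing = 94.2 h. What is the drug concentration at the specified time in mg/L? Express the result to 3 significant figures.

0.220 mg/L

C₀ = Dose / Vd = 787.0 / 349 = 2.255 mg/L
C = C₀ · e^(−k·t) = 2.255 × e^(−0.02470 × 94.2)
  = 2.255 × 0.09761 = 0.2201 mg/L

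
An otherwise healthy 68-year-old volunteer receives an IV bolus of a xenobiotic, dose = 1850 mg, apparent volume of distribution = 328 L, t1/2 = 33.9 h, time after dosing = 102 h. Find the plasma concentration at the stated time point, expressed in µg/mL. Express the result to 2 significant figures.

C₀ = Dose / Vd = 1850 / 328 = 5.640 mg/L
k = ln2 / t½ = 0.693147 / 33.9 = 0.02045 h⁻¹
C = C₀ · e^(−k·t) = 5.640 × e^(−0.02045 × 102)
  = 5.640 × 0.1242 = 0.7005 mg/L
(0.7005 mg/L = 0.7005 µg/mL)

0.70 µg/mL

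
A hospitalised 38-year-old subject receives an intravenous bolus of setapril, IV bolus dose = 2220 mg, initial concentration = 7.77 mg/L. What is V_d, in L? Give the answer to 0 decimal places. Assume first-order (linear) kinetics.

Vd = Dose / C₀ = 2220 / 7.77 = 285.7 L

286 L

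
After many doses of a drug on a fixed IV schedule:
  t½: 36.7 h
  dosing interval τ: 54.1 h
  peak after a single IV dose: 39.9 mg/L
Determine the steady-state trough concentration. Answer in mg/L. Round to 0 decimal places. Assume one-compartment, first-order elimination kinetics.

k = ln2 / t½ = 0.693147 / 36.7 = 0.01889 h⁻¹
e^(−kτ) = e^(−0.01889 × 54.1) = 0.3599
Accumulation ratio R = 1 / (1 − e^(−kτ)) = 1 / (1 − 0.3599) = 1.562
Steady-state trough = C₀ × R × e^(−kτ) = 39.9 × 1.562 × 0.3599 = 22.43 mg/L

22 mg/L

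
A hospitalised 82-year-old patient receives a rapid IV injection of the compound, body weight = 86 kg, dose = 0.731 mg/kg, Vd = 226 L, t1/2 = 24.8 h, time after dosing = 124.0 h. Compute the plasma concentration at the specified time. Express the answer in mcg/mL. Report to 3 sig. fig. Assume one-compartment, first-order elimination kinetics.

Total dose = 0.731 × 86 = 62.87 mg
C₀ = Dose / Vd = 62.87 / 226 = 0.2782 mg/L
k = ln2 / t½ = 0.693147 / 24.8 = 0.02795 h⁻¹
t / t½ = 124.0 / 24.8 = 5 half-lives
C = C₀ × (1/2)^5 = 0.2782 × 0.03125 = 0.008694 mg/L
(0.008694 mg/L = 0.008694 mcg/mL)

0.00869 mcg/mL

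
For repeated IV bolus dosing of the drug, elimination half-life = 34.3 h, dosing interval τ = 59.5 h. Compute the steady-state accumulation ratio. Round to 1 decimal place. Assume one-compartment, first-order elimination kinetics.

k = ln2 / t½ = 0.693147 / 34.3 = 0.02021 h⁻¹
e^(−kτ) = e^(−0.02021 × 59.5) = 0.3004
Accumulation ratio R = 1 / (1 − e^(−kτ)) = 1 / (1 − 0.3004) = 1.429

1.4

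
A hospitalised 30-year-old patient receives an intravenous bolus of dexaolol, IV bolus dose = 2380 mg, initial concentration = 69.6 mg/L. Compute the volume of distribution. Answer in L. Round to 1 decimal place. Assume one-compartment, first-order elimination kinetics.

34.2 L

Vd = Dose / C₀ = 2380 / 69.6 = 34.20 L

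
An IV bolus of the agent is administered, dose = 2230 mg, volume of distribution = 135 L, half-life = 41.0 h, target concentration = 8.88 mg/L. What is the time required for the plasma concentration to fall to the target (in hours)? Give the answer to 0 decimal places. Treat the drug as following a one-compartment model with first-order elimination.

C₀ = Dose / Vd = 2230 / 135 = 16.52 mg/L
k = ln2 / t½ = 0.693147 / 41.0 = 0.01691 h⁻¹
t = ln(C₀ / C) / k = ln(16.52 / 8.88) / 0.01691
  = ln(1.860) / 0.01691 = 0.6206 / 0.01691 = 36.70 h

37 h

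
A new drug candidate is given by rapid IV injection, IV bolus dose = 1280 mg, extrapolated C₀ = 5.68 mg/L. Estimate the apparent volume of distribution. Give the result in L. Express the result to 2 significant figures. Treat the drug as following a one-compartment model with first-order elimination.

Vd = Dose / C₀ = 1280 / 5.68 = 225.4 L

230 L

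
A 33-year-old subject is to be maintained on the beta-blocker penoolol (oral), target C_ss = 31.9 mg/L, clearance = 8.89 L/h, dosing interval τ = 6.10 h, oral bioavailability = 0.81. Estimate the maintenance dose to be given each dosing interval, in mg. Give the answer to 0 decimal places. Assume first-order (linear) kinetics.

2136 mg

At steady state, F × (Dose/τ) = Css × CL.
Dose = Css × CL × τ / F = 31.9 × 8.890 × 6.10 / 0.81 = 2136 mg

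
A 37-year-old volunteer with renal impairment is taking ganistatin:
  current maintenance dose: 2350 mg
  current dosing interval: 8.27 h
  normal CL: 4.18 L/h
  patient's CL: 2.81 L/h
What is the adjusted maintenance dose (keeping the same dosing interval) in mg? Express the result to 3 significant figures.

To keep the same average steady-state level, dosing rate must scale with clearance.
CL ratio = 2.81 / 4.18 = 0.6722
New dose (same interval) = 2350 × 0.6722 = 1580 mg

1580 mg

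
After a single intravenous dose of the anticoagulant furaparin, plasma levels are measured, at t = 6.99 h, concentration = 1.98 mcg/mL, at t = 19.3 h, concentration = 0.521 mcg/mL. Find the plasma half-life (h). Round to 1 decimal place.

6.4 h

k = ln(C₁/C₂) / (t₂ − t₁) = ln(1.98/0.521) / (19.3 − 6.99)
  = 1.335 / 12.31 = 0.1084 h⁻¹
t½ = ln2 / k = 0.693147 / 0.1084 = 6.394 h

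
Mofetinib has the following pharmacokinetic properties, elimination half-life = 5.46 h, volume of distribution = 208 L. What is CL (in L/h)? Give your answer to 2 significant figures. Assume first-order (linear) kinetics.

k = ln2 / t½ = 0.693147 / 5.46 = 0.1270 h⁻¹
CL = k × Vd = 0.1270 × 208 = 26.42 L/h

26 L/h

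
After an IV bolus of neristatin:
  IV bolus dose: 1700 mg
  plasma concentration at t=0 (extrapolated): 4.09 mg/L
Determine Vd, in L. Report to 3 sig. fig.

Vd = Dose / C₀ = 1700 / 4.09 = 415.6 L

416 L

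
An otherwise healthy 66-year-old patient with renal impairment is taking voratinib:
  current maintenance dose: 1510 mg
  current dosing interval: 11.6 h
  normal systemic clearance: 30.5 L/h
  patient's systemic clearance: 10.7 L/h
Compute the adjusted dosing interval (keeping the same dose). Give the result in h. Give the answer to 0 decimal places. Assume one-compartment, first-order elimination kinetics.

33 h

To keep the same average steady-state level, dosing rate must scale with clearance.
CL ratio = 10.7 / 30.5 = 0.3508
New interval (same dose) = 11.6 / 0.3508 = 33.07 h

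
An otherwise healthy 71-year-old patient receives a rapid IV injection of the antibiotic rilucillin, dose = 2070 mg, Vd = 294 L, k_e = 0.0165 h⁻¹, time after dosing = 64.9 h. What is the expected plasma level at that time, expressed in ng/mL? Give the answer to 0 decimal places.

C₀ = Dose / Vd = 2070 / 294 = 7.041 mg/L
C = C₀ · e^(−k·t) = 7.041 × e^(−0.01650 × 64.9)
  = 7.041 × 0.3427 = 2.413 mg/L
Convert: 2.413 mg/L × 1000 = 2413 ng/mL

2413 ng/mL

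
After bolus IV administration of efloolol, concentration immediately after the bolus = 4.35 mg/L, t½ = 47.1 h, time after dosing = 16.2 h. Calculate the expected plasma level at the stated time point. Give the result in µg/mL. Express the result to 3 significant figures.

k = ln2 / t½ = 0.693147 / 47.1 = 0.01472 h⁻¹
C = C₀ · e^(−k·t) = 4.350 × e^(−0.01472 × 16.2)
  = 4.350 × 0.7878 = 3.427 mg/L
(3.427 mg/L = 3.427 µg/mL)

3.43 µg/mL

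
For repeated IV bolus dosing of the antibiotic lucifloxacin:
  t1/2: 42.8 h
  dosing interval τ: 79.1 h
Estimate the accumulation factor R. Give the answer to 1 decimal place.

1.4

k = ln2 / t½ = 0.693147 / 42.8 = 0.01620 h⁻¹
e^(−kτ) = e^(−0.01620 × 79.1) = 0.2776
Accumulation ratio R = 1 / (1 − e^(−kτ)) = 1 / (1 − 0.2776) = 1.384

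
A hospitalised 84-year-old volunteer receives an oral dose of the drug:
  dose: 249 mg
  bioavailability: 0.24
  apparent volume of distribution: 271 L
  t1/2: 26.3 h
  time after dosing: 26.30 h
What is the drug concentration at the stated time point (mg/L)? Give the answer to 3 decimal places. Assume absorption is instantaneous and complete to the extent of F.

Amount reaching circulation = F × Dose = 0.24 × 249.0 = 59.76 mg
C₀ = F·Dose / Vd = 59.76 / 271 = 0.2205 mg/L
k = ln2 / t½ = 0.693147 / 26.3 = 0.02636 h⁻¹
t / t½ = 26.30 / 26.3 = 1 half-lives
C = C₀ × (1/2)^1 = 0.2205 × 0.5000 = 0.1103 mg/L

0.110 mg/L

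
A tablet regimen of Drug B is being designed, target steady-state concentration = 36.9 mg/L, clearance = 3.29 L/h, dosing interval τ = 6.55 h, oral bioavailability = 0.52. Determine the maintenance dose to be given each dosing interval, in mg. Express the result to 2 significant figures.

1500 mg

At steady state, F × (Dose/τ) = Css × CL.
Dose = Css × CL × τ / F = 36.9 × 3.290 × 6.55 / 0.52 = 1529 mg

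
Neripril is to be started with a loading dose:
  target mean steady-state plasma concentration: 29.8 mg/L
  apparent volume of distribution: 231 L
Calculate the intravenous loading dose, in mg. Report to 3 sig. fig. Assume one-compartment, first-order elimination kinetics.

6880 mg

LD = Css × Vd = 29.8 × 231 = 6884 mg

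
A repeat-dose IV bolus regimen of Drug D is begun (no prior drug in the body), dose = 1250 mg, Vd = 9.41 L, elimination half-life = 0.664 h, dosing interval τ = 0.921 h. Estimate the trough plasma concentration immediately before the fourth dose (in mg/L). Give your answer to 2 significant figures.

C₀ per dose = Dose / Vd = 1250 / 9.41 = 132.8 mg/L
k = ln2 / t½ = 0.693147 / 0.664 = 1.044 h⁻¹
Fraction remaining after one interval: r = e^(−kτ) = e^(−1.044 × 0.921) = 0.3823
Before dose 4, 3 doses have been given (aged 1τ, 2τ, 3τ).
C_trough = C₀ × (r + r² + … + r^3) = C₀ × r(1−r^3)/(1−r)
        = 132.8 × 0.3823 × (1 − 0.05587) / (1 − 0.3823) = 77.60 mg/L

78 mg/L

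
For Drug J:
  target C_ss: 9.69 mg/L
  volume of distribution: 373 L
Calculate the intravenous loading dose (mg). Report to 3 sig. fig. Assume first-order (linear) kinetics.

LD = Css × Vd = 9.69 × 373 = 3614 mg

3610 mg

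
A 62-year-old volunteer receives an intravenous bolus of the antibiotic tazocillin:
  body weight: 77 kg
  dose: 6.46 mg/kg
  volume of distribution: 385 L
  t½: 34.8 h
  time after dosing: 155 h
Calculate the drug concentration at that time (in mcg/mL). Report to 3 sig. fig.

Total dose = 6.46 × 77 = 497.4 mg
C₀ = Dose / Vd = 497.4 / 385 = 1.292 mg/L
k = ln2 / t½ = 0.693147 / 34.8 = 0.01992 h⁻¹
C = C₀ · e^(−k·t) = 1.292 × e^(−0.01992 × 155)
  = 1.292 × 0.04561 = 0.05893 mg/L
(0.05893 mg/L = 0.05893 mcg/mL)

0.0589 mcg/mL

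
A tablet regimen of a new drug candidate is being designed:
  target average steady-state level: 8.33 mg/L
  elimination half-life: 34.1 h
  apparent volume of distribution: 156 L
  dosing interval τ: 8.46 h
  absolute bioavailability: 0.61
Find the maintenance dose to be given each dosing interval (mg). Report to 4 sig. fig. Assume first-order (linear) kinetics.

k = ln2 / t½ = 0.693147 / 34.1 = 0.02033 h⁻¹
CL = k × Vd = 0.02033 × 156 = 3.171 L/h
At steady state, F × (Dose/τ) = Css × CL.
Dose = Css × CL × τ / F = 8.33 × 3.171 × 8.46 / 0.61 = 366.3 mg

366.3 mg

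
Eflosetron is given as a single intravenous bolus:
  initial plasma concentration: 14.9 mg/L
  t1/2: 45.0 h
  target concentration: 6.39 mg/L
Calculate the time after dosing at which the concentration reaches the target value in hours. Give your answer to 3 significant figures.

k = ln2 / t½ = 0.693147 / 45.0 = 0.01540 h⁻¹
t = ln(C₀ / C) / k = ln(14.90 / 6.39) / 0.01540
  = ln(2.332) / 0.01540 = 0.8467 / 0.01540 = 54.98 h

55.0 h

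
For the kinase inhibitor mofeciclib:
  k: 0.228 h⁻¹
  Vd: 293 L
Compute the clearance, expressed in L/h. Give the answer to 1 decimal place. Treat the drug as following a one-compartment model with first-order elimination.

CL = k × Vd = 0.228 × 293 = 66.80 L/h

66.8 L/h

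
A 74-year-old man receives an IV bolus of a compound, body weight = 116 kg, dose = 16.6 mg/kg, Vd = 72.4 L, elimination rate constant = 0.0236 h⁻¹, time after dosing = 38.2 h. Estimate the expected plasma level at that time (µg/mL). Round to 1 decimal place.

10.8 µg/mL

Total dose = 16.6 × 116 = 1926 mg
C₀ = Dose / Vd = 1926 / 72.4 = 26.60 mg/L
C = C₀ · e^(−k·t) = 26.60 × e^(−0.02360 × 38.2)
  = 26.60 × 0.4060 = 10.80 mg/L
(10.80 mg/L = 10.80 µg/mL)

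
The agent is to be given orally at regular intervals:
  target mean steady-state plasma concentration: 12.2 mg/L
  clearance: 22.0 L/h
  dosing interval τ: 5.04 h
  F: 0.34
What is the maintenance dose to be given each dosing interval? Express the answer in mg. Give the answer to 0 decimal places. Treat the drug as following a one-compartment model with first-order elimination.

3979 mg

At steady state, F × (Dose/τ) = Css × CL.
Dose = Css × CL × τ / F = 12.2 × 22.00 × 5.04 / 0.34 = 3979 mg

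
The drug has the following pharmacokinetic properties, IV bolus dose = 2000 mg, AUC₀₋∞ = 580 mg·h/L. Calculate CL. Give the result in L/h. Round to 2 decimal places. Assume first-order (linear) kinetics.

CL = Dose / AUC = 2000 / 580 = 3.448 L/h

3.45 L/h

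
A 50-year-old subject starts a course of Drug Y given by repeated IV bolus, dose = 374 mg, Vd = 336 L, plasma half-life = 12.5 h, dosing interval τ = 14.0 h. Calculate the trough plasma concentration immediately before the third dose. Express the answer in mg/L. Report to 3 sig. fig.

0.748 mg/L

C₀ per dose = Dose / Vd = 374 / 336 = 1.113 mg/L
k = ln2 / t½ = 0.693147 / 12.5 = 0.05545 h⁻¹
Fraction remaining after one interval: r = e^(−kτ) = e^(−0.05545 × 14.0) = 0.4601
Before dose 3, 2 doses have been given (aged 1τ, 2τ).
C_trough = C₀ × (r + r²) = 1.113 × (0.4601 + 0.2117) = 0.7477 mg/L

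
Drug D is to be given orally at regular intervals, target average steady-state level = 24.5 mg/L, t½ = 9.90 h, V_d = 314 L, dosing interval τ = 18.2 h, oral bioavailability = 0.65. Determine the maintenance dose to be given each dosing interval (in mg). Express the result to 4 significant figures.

k = ln2 / t½ = 0.693147 / 9.90 = 0.07001 h⁻¹
CL = k × Vd = 0.07001 × 314 = 21.98 L/h
At steady state, F × (Dose/τ) = Css × CL.
Dose = Css × CL × τ / F = 24.5 × 21.98 × 18.2 / 0.65 = 15080 mg

15080 mg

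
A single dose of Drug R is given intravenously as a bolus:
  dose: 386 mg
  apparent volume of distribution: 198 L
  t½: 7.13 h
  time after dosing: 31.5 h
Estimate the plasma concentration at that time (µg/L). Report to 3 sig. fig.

C₀ = Dose / Vd = 386.0 / 198 = 1.949 mg/L
k = ln2 / t½ = 0.693147 / 7.13 = 0.09722 h⁻¹
C = C₀ · e^(−k·t) = 1.949 × e^(−0.09722 × 31.5)
  = 1.949 × 0.04677 = 0.09115 mg/L
Convert: 0.09115 mg/L × 1000 = 91.15 µg/L

91.2 µg/L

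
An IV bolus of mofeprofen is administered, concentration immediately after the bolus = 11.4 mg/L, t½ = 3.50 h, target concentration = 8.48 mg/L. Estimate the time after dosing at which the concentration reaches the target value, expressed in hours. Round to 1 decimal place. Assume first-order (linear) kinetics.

k = ln2 / t½ = 0.693147 / 3.50 = 0.1980 h⁻¹
t = ln(C₀ / C) / k = ln(11.40 / 8.48) / 0.1980
  = ln(1.344) / 0.1980 = 0.2957 / 0.1980 = 1.493 h

1.5 h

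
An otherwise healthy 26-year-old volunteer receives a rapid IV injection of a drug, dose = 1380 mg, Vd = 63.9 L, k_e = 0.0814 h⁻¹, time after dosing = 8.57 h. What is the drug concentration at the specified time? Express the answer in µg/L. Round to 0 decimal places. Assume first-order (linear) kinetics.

10750 µg/L

C₀ = Dose / Vd = 1380 / 63.9 = 21.60 mg/L
C = C₀ · e^(−k·t) = 21.60 × e^(−0.08140 × 8.57)
  = 21.60 × 0.4978 = 10.75 mg/L
Convert: 10.75 mg/L × 1000 = 10750 µg/L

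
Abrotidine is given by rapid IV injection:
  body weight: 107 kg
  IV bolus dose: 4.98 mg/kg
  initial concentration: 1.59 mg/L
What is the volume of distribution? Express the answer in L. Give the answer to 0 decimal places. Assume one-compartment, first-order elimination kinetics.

Dose = 4.98 × 107 = 532.9 mg
Vd = Dose / C₀ = 532.9 / 1.59 = 335.2 L

335 L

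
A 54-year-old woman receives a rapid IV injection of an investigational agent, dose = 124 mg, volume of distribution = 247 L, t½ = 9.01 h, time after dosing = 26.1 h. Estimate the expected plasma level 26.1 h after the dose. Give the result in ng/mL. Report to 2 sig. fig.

C₀ = Dose / Vd = 124.0 / 247 = 0.5020 mg/L
k = ln2 / t½ = 0.693147 / 9.01 = 0.07693 h⁻¹
C = C₀ · e^(−k·t) = 0.5020 × e^(−0.07693 × 26.1)
  = 0.5020 × 0.1343 = 0.06742 mg/L
Convert: 0.06742 mg/L × 1000 = 67.42 ng/mL

67 ng/mL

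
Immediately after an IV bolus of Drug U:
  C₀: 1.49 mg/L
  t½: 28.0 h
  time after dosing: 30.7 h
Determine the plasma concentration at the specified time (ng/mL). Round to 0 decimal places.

697 ng/mL

k = ln2 / t½ = 0.693147 / 28.0 = 0.02476 h⁻¹
C = C₀ · e^(−k·t) = 1.490 × e^(−0.02476 × 30.7)
  = 1.490 × 0.4676 = 0.6967 mg/L
Convert: 0.6967 mg/L × 1000 = 696.7 ng/mL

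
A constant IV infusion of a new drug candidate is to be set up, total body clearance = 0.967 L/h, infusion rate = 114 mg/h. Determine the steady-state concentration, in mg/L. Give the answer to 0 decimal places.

118 mg/L

At steady state Css = R₀ / CL = 114 / 0.9670 = 117.9 mg/L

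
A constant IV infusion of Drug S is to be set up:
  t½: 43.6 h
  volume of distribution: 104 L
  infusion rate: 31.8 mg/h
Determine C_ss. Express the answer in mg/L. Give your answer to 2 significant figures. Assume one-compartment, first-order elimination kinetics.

19 mg/L

k = ln2 / t½ = 0.693147 / 43.6 = 0.01590 h⁻¹
CL = k × Vd = 0.01590 × 104 = 1.654 L/h
At steady state Css = R₀ / CL = 31.8 / 1.654 = 19.23 mg/L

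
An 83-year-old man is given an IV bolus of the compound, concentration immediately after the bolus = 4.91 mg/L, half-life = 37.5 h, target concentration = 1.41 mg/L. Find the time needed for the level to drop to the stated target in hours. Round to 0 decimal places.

68 h

k = ln2 / t½ = 0.693147 / 37.5 = 0.01848 h⁻¹
t = ln(C₀ / C) / k = ln(4.910 / 1.41) / 0.01848
  = ln(3.482) / 0.01848 = 1.248 / 0.01848 = 67.53 h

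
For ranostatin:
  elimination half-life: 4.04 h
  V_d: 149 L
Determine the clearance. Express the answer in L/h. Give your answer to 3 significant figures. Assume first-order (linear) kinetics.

25.6 L/h

k = ln2 / t½ = 0.693147 / 4.04 = 0.1716 h⁻¹
CL = k × Vd = 0.1716 × 149 = 25.57 L/h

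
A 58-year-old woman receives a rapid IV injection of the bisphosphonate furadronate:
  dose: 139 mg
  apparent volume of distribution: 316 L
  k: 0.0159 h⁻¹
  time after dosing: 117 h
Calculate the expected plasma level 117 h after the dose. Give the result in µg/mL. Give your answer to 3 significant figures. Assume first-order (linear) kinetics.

0.0685 µg/mL

C₀ = Dose / Vd = 139.0 / 316 = 0.4399 mg/L
C = C₀ · e^(−k·t) = 0.4399 × e^(−0.01590 × 117)
  = 0.4399 × 0.1556 = 0.06845 mg/L
(0.06845 mg/L = 0.06845 µg/mL)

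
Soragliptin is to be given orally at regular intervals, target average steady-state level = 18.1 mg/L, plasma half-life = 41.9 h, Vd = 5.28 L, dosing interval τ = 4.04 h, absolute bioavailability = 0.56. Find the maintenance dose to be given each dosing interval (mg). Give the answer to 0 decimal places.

k = ln2 / t½ = 0.693147 / 41.9 = 0.01654 h⁻¹
CL = k × Vd = 0.01654 × 5.28 = 0.08733 L/h
At steady state, F × (Dose/τ) = Css × CL.
Dose = Css × CL × τ / F = 18.1 × 0.08733 × 4.04 / 0.56 = 11.40 mg

11 mg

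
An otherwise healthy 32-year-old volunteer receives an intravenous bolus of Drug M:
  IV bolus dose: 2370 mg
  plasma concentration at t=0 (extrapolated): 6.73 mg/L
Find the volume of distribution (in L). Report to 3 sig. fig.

Vd = Dose / C₀ = 2370 / 6.73 = 352.2 L

352 L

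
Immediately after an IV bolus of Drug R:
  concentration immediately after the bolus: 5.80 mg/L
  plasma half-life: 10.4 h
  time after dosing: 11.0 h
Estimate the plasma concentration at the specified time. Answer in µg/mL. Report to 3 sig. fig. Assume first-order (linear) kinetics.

2.79 µg/mL

k = ln2 / t½ = 0.693147 / 10.4 = 0.06665 h⁻¹
C = C₀ · e^(−k·t) = 5.800 × e^(−0.06665 × 11.0)
  = 5.800 × 0.4804 = 2.786 mg/L
(2.786 mg/L = 2.786 µg/mL)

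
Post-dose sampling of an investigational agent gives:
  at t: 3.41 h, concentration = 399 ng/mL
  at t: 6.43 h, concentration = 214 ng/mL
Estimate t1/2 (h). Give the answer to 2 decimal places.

3.36 h

k = ln(C₁/C₂) / (t₂ − t₁) = ln(399/214) / (6.43 − 3.41)
  = 0.6230 / 3.020 = 0.2063 h⁻¹
t½ = ln2 / k = 0.693147 / 0.2063 = 3.360 h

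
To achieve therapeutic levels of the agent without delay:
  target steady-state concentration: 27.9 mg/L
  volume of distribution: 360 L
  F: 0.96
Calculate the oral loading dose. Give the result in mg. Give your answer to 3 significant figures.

10500 mg

LD = Css × Vd / F = 27.9 × 360 / 0.96 = 10460 mg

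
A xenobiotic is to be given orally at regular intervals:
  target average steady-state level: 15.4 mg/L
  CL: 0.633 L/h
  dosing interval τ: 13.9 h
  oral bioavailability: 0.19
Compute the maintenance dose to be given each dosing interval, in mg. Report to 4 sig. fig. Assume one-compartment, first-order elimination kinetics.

At steady state, F × (Dose/τ) = Css × CL.
Dose = Css × CL × τ / F = 15.4 × 0.6330 × 13.9 / 0.19 = 713.2 mg

713.2 mg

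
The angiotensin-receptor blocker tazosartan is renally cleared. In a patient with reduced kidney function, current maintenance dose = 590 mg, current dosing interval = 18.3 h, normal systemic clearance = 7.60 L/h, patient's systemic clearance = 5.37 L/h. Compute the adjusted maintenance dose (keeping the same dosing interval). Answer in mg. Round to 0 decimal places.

417 mg

To keep the same average steady-state level, dosing rate must scale with clearance.
CL ratio = 5.37 / 7.60 = 0.7066
New dose (same interval) = 590 × 0.7066 = 416.9 mg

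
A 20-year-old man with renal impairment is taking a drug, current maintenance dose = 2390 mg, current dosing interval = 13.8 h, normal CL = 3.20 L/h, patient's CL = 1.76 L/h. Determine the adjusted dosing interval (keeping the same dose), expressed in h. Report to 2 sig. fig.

To keep the same average steady-state level, dosing rate must scale with clearance.
CL ratio = 1.76 / 3.20 = 0.5500
New interval (same dose) = 13.8 / 0.5500 = 25.09 h

25 h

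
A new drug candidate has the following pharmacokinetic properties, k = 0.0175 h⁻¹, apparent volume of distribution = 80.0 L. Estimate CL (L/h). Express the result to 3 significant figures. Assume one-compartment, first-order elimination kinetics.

1.40 L/h

CL = k × Vd = 0.0175 × 80.0 = 1.400 L/h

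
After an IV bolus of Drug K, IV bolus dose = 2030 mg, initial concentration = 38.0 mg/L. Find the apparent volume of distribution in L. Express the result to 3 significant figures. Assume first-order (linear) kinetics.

Vd = Dose / C₀ = 2030 / 38.0 = 53.42 L

53.4 L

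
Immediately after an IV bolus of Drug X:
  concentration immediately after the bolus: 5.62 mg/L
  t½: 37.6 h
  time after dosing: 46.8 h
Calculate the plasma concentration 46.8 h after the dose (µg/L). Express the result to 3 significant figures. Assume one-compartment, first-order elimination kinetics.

k = ln2 / t½ = 0.693147 / 37.6 = 0.01843 h⁻¹
C = C₀ · e^(−k·t) = 5.620 × e^(−0.01843 × 46.8)
  = 5.620 × 0.4221 = 2.372 mg/L
Convert: 2.372 mg/L × 1000 = 2372 µg/L

2370 µg/L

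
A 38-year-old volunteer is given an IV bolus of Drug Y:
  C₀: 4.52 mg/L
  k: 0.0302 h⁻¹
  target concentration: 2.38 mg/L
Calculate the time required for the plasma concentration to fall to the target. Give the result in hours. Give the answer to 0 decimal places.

t = ln(C₀ / C) / k = ln(4.520 / 2.38) / 0.03020
  = ln(1.899) / 0.03020 = 0.6413 / 0.03020 = 21.24 h

21 h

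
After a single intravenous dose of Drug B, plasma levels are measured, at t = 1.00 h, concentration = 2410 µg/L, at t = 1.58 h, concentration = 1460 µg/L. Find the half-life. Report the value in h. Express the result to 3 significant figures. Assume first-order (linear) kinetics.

k = ln(C₁/C₂) / (t₂ − t₁) = ln(2410/1460) / (1.58 − 1.00)
  = 0.5012 / 0.5800 = 0.8641 h⁻¹
t½ = ln2 / k = 0.693147 / 0.8641 = 0.8022 h

0.802 h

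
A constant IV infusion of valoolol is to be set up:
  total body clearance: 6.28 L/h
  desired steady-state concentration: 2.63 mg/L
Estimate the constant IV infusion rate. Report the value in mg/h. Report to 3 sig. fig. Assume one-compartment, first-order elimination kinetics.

At steady state, infusion rate R₀ = Css × CL = 2.63 × 6.280 = 16.52 mg/h

16.5 mg/h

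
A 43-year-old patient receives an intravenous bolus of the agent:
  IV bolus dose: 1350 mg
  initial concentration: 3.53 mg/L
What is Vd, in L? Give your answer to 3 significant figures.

382 L

Vd = Dose / C₀ = 1350 / 3.53 = 382.4 L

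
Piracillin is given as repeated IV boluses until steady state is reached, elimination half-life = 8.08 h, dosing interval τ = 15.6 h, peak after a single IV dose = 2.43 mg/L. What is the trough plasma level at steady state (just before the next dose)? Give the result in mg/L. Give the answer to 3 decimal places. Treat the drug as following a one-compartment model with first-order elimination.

k = ln2 / t½ = 0.693147 / 8.08 = 0.08579 h⁻¹
e^(−kτ) = e^(−0.08579 × 15.6) = 0.2623
Accumulation ratio R = 1 / (1 − e^(−kτ)) = 1 / (1 − 0.2623) = 1.356
Steady-state trough = C₀ × R × e^(−kτ) = 2.43 × 1.356 × 0.2623 = 0.8643 mg/L

0.864 mg/L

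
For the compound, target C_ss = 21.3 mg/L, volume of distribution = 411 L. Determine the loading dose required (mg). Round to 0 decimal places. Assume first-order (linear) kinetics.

LD = Css × Vd = 21.3 × 411 = 8754 mg

8754 mg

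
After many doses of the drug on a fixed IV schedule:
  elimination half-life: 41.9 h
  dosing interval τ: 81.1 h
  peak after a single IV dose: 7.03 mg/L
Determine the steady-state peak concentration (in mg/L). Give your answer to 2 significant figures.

9.5 mg/L

k = ln2 / t½ = 0.693147 / 41.9 = 0.01654 h⁻¹
e^(−kτ) = e^(−0.01654 × 81.1) = 0.2615
Accumulation ratio R = 1 / (1 − e^(−kτ)) = 1 / (1 − 0.2615) = 1.354
Steady-state peak = C₀ × R = 7.03 × 1.354 = 9.519 mg/L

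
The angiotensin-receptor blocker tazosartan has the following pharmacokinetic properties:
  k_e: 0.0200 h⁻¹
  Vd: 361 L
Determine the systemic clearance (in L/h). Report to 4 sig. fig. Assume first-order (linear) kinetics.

7.220 L/h

CL = k × Vd = 0.0200 × 361 = 7.220 L/h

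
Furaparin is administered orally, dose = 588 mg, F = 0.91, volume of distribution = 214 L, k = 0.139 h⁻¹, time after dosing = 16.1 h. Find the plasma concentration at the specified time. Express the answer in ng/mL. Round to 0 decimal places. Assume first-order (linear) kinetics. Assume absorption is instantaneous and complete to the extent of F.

Amount reaching circulation = F × Dose = 0.91 × 588.0 = 535.1 mg
C₀ = F·Dose / Vd = 535.1 / 214 = 2.500 mg/L
C = C₀ · e^(−k·t) = 2.500 × e^(−0.1390 × 16.1)
  = 2.500 × 0.1067 = 0.2668 mg/L
Convert: 0.2668 mg/L × 1000 = 266.8 ng/mL

267 ng/mL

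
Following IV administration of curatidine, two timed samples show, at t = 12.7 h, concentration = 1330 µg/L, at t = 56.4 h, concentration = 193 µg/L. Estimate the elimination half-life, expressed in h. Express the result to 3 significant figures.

k = ln(C₁/C₂) / (t₂ − t₁) = ln(1330/193) / (56.4 − 12.7)
  = 1.930 / 43.70 = 0.04416 h⁻¹
t½ = ln2 / k = 0.693147 / 0.04416 = 15.70 h

15.7 h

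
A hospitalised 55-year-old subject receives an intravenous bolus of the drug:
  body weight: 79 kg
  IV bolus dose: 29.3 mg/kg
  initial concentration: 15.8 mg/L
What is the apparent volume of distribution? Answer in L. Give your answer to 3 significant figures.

147 L

Dose = 29.3 × 79 = 2315 mg
Vd = Dose / C₀ = 2315 / 15.8 = 146.5 L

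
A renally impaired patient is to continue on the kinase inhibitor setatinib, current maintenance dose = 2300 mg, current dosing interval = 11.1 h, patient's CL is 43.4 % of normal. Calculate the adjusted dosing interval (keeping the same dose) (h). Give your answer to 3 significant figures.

25.6 h

To keep the same average steady-state level, dosing rate must scale with clearance.
CL ratio = 43.4 / 100 = 0.4340
New interval (same dose) = 11.1 / 0.4340 = 25.58 h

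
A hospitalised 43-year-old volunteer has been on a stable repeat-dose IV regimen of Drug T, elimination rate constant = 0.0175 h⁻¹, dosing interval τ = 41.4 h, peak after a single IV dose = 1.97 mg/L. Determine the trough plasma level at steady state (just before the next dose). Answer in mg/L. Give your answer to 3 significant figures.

1.85 mg/L

e^(−kτ) = e^(−0.01750 × 41.4) = 0.4846
Accumulation ratio R = 1 / (1 − e^(−kτ)) = 1 / (1 − 0.4846) = 1.940
Steady-state trough = C₀ × R × e^(−kτ) = 1.97 × 1.940 × 0.4846 = 1.852 mg/L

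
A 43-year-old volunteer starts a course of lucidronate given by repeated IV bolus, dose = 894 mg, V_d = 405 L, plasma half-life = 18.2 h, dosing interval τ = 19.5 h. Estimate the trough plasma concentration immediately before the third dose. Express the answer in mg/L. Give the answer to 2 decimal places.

C₀ per dose = Dose / Vd = 894 / 405 = 2.207 mg/L
k = ln2 / t½ = 0.693147 / 18.2 = 0.03809 h⁻¹
Fraction remaining after one interval: r = e^(−kτ) = e^(−0.03809 × 19.5) = 0.4758
Before dose 3, 2 doses have been given (aged 1τ, 2τ).
C_trough = C₀ × (r + r²) = 2.207 × (0.4758 + 0.2264) = 1.550 mg/L

1.55 mg/L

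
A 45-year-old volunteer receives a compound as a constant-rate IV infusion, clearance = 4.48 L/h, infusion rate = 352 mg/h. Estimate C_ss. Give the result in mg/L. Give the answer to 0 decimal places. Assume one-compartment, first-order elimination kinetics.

At steady state Css = R₀ / CL = 352 / 4.480 = 78.57 mg/L

79 mg/L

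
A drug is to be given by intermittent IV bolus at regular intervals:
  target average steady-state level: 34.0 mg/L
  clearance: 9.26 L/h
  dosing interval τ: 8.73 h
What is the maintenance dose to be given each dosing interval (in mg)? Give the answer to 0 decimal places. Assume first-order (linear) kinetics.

At steady state, Dose/τ = Css × CL.
Dose = Css × CL × τ = 34.0 × 9.260 × 8.73 = 2749 mg

2749 mg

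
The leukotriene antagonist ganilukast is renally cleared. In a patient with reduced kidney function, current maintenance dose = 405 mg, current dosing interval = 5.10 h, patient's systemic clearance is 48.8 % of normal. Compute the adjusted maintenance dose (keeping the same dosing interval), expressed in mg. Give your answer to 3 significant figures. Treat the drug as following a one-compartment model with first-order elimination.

198 mg

To keep the same average steady-state level, dosing rate must scale with clearance.
CL ratio = 48.8 / 100 = 0.4880
New dose (same interval) = 405 × 0.4880 = 197.6 mg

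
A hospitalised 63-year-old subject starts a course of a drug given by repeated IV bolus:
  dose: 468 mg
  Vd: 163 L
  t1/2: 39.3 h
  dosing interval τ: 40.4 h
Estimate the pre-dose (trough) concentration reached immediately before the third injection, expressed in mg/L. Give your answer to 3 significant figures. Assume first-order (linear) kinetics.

2.10 mg/L

C₀ per dose = Dose / Vd = 468 / 163 = 2.871 mg/L
k = ln2 / t½ = 0.693147 / 39.3 = 0.01764 h⁻¹
Fraction remaining after one interval: r = e^(−kτ) = e^(−0.01764 × 40.4) = 0.4903
Before dose 3, 2 doses have been given (aged 1τ, 2τ).
C_trough = C₀ × (r + r²) = 2.871 × (0.4903 + 0.2404) = 2.098 mg/L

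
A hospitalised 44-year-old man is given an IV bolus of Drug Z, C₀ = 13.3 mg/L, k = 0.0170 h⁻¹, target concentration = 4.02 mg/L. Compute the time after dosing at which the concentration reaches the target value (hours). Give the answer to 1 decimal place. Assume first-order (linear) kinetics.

t = ln(C₀ / C) / k = ln(13.30 / 4.02) / 0.01700
  = ln(3.308) / 0.01700 = 1.196 / 0.01700 = 70.35 h

70.4 h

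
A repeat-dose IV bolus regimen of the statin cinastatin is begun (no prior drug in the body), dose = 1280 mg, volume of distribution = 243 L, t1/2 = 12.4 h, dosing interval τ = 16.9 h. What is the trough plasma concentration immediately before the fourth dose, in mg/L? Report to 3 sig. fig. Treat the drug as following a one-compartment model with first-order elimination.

C₀ per dose = Dose / Vd = 1280 / 243 = 5.267 mg/L
k = ln2 / t½ = 0.693147 / 12.4 = 0.05590 h⁻¹
Fraction remaining after one interval: r = e^(−kτ) = e^(−0.05590 × 16.9) = 0.3888
Before dose 4, 3 doses have been given (aged 1τ, 2τ, 3τ).
C_trough = C₀ × (r + r² + … + r^3) = C₀ × r(1−r^3)/(1−r)
        = 5.267 × 0.3888 × (1 − 0.05877) / (1 − 0.3888) = 3.154 mg/L

3.15 mg/L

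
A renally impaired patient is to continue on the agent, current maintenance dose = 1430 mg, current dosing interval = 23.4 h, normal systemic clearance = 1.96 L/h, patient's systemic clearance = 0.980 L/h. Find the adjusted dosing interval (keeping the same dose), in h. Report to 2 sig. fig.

47 h

To keep the same average steady-state level, dosing rate must scale with clearance.
CL ratio = 0.980 / 1.96 = 0.5000
New interval (same dose) = 23.4 / 0.5000 = 46.80 h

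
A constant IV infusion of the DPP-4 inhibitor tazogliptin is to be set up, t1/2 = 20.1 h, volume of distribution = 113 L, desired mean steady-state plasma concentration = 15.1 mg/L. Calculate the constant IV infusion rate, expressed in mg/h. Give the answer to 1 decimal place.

58.8 mg/h

k = ln2 / t½ = 0.693147 / 20.1 = 0.03448 h⁻¹
CL = k × Vd = 0.03448 × 113 = 3.896 L/h
At steady state, infusion rate R₀ = Css × CL = 15.1 × 3.896 = 58.83 mg/h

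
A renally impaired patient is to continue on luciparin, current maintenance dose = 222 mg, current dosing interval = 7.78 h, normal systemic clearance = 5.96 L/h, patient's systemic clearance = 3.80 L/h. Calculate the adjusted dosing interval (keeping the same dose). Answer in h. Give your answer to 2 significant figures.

To keep the same average steady-state level, dosing rate must scale with clearance.
CL ratio = 3.80 / 5.96 = 0.6376
New interval (same dose) = 7.78 / 0.6376 = 12.20 h

12 h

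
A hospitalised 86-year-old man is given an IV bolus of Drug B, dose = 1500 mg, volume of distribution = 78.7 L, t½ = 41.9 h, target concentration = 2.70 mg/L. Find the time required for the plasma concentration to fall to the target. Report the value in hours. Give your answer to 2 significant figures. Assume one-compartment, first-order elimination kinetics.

120 h

C₀ = Dose / Vd = 1500 / 78.7 = 19.06 mg/L
k = ln2 / t½ = 0.693147 / 41.9 = 0.01654 h⁻¹
t = ln(C₀ / C) / k = ln(19.06 / 2.70) / 0.01654
  = ln(7.059) / 0.01654 = 1.954 / 0.01654 = 118.1 h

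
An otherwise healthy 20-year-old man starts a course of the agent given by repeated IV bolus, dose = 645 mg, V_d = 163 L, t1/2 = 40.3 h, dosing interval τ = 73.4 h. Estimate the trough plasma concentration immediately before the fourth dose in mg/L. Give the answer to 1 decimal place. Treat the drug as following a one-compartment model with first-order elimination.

1.5 mg/L

C₀ per dose = Dose / Vd = 645 / 163 = 3.957 mg/L
k = ln2 / t½ = 0.693147 / 40.3 = 0.01720 h⁻¹
Fraction remaining after one interval: r = e^(−kτ) = e^(−0.01720 × 73.4) = 0.2830
Before dose 4, 3 doses have been given (aged 1τ, 2τ, 3τ).
C_trough = C₀ × (r + r² + … + r^3) = C₀ × r(1−r^3)/(1−r)
        = 3.957 × 0.2830 × (1 − 0.02267) / (1 − 0.2830) = 1.526 mg/L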